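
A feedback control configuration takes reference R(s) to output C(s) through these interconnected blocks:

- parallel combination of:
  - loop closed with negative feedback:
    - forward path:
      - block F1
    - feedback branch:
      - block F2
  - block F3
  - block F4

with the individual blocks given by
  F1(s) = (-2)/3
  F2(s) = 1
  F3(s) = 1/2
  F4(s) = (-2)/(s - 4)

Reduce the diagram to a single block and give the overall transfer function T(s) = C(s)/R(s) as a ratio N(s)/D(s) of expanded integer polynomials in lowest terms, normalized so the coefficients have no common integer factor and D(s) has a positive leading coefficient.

Answer: (8 - 3*s)/(2*s - 8)

Working:
1. reduce the feedback loop with forward F1 and return F2, giving -2
2. sum the parallel branches [F1/(1+F1*F2)], F3, F4: this yields T(s), and no further normalization is needed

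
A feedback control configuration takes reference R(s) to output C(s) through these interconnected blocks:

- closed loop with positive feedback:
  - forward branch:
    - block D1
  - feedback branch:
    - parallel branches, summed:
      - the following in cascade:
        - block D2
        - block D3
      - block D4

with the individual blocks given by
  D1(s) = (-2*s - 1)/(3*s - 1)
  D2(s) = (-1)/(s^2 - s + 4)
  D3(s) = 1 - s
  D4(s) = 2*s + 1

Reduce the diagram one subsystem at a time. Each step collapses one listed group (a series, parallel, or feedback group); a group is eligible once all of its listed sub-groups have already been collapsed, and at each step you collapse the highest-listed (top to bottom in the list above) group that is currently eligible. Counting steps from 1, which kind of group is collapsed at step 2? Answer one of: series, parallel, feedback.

Step 1: multiply D2, D3 (series)
Step 2: add (D2*D3), D4 (parallel)
Step 3: feedback reduction of D1, ((D2*D3)+D4)
The group at step 2 is a parallel group.

Hence the answer: parallel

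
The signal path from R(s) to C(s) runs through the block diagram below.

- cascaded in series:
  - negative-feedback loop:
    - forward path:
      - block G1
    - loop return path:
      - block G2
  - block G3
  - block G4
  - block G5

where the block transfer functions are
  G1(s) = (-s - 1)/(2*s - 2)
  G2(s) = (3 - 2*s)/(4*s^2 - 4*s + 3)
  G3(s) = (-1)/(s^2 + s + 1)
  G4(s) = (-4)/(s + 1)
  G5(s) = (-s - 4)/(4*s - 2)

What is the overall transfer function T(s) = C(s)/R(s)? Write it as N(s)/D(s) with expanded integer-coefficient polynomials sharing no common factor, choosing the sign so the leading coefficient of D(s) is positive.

(1) reduce the feedback loop with forward G1 and return G2 gives (-4*s^3 + s - 3)/(8*s^3 - 14*s^2 + 13*s - 9)
(2) cascade [G1/(1+G1*G2)], G3, G4, G5, which is the overall transfer function T(s) = C(s)/R(s) in lowest terms

Answer: (8*s^3 + 24*s^2 - 26*s + 24)/(16*s^6 - 20*s^5 + 20*s^4 - 27*s^3 + 18*s^2 - 22*s + 9)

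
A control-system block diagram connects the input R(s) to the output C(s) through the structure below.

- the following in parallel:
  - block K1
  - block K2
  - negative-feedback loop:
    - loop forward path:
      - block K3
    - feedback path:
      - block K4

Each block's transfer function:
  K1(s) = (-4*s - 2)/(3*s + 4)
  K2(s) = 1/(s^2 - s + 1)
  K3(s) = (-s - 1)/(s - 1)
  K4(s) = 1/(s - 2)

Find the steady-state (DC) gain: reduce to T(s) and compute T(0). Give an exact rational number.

(1) feedback reduction of K3, K4, giving (-s^2 + s + 2)/(s^2 - 4*s + 1)
(2) combine K1, K2, [K3/(1+K3*K4)] in parallel, giving (-7*s^5 + 20*s^4 - 3*s^3 - 3*s^2 - 5*s + 10)/(3*s^5 - 11*s^4 - 2*s^3 + 9*s^2 - 17*s + 4)
That last expression is T(s); at s = 0 only the constant terms survive, so T(0) = 10/4 = 5/2.

Therefore the answer is 5/2.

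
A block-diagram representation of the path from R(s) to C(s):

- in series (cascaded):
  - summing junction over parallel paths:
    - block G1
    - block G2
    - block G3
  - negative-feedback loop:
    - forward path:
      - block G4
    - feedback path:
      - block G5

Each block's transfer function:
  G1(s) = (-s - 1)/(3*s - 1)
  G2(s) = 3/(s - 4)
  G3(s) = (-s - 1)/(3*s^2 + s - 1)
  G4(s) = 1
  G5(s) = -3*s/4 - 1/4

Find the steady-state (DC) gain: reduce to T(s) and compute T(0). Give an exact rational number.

(1) add G1, G2, G3 (parallel) -> (-3*s^4 + 32*s^3 + 26*s^2 - 2*s - 5)/(9*s^4 - 36*s^3 - 4*s^2 + 17*s - 4)
(2) reduce the feedback loop with forward G4 and return G5 -> (-4)/(3*s - 3)
(3) combine (G1+G2+G3), [G4/(1+G4*G5)] in series -> (12*s^4 - 128*s^3 - 104*s^2 + 8*s + 20)/(27*s^5 - 135*s^4 + 96*s^3 + 63*s^2 - 63*s + 12)
That last expression is T(s); at s = 0 only the constant terms survive, so T(0) = 20/12 = 5/3.

Answer: 5/3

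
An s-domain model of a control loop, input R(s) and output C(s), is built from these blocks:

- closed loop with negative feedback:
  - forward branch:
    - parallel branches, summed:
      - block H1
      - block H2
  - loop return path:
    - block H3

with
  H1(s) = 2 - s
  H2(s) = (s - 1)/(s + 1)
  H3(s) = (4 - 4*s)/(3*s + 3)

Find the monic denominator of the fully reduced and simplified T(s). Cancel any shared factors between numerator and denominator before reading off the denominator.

Step 1 - sum the parallel branches H1, H2, giving (-s^2 + 2*s + 1)/(s + 1)
Step 2 - close the feedback loop around (H1+H2), H3, giving (-3*s^3 + 3*s^2 + 9*s + 3)/(4*s^3 - 9*s^2 + 10*s + 7)
That last expression is T(s), already simplified. Scaling its denominator by 1/4 (the reciprocal of the leading coefficient) yields the monic denominator.

Final answer: s^3 - 9*s^2/4 + 5*s/2 + 7/4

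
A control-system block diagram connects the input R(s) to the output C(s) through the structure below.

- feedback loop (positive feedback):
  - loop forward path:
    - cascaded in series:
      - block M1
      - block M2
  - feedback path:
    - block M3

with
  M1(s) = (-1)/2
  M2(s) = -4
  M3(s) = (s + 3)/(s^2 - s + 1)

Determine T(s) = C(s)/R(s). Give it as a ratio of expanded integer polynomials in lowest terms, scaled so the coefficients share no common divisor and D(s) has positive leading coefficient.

1. cascade M1, M2 -> 2
2. close the feedback loop around (M1*M2), M3 - this is the overall T(s), already in the required normalized form

Answer: (2*s^2 - 2*s + 2)/(s^2 - 3*s - 5)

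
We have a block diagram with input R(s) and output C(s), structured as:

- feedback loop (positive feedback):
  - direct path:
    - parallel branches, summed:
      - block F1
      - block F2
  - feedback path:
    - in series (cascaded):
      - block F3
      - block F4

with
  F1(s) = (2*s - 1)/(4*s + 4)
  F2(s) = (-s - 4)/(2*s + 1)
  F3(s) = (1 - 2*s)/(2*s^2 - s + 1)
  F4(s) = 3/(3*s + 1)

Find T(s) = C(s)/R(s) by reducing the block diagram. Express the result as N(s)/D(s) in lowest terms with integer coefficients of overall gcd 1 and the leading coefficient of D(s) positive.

Reducing step by step:

(1) reduce the parallel group F1, F2; result (-20*s - 17)/(8*s^2 + 12*s + 4)
(2) series reduction of F3, F4; result (3 - 6*s)/(6*s^3 - s^2 + 2*s + 1)
(3) apply the feedback formula to (F1+F2), (F3*F4), which is the overall transfer function T(s) = C(s)/R(s) in lowest terms

Answer: (-120*s^4 - 82*s^3 - 23*s^2 - 54*s - 17)/(48*s^5 + 64*s^4 + 28*s^3 - 92*s^2 - 22*s + 55)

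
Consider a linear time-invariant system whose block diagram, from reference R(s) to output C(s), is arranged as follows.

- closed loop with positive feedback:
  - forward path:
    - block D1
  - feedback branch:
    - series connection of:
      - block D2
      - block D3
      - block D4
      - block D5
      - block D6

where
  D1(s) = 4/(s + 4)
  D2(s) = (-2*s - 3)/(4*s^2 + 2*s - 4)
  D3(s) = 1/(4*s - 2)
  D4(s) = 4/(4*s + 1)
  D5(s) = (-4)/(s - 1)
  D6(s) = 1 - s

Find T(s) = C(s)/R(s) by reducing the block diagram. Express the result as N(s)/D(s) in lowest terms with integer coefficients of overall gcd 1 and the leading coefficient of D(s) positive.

The answer is (64*s^4 + 16*s^3 - 80*s^2 + 12*s + 8)/(16*s^5 + 68*s^4 - 4*s^3 - 77*s^2 + 46*s + 56).

Reasoning:
Step 1. series reduction of D2, D3, D4, D5, D6 gives (-8*s - 12)/(16*s^4 + 4*s^3 - 20*s^2 + 3*s + 2)
Step 2. collapse the loop (D1 forward, (D2*D3*D4*D5*D6) return), giving the overall T(s)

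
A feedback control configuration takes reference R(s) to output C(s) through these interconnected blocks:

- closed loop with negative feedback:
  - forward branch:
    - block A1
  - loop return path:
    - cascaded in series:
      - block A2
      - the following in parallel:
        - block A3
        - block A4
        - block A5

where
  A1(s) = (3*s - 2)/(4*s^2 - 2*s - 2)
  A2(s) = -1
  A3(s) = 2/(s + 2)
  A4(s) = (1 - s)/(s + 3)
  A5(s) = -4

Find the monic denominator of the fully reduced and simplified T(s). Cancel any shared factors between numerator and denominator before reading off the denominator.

Step 1: add A3, A4, A5 (parallel): (-5*s^2 - 19*s - 16)/(s^2 + 5*s + 6)
Step 2: combine A2, (A3+A4+A5) in series: (5*s^2 + 19*s + 16)/(s^2 + 5*s + 6)
Step 3: collapse the loop (A1 forward, (A2*(A3+A4+A5)) return): (3*s^3 + 13*s^2 + 8*s - 12)/(4*s^4 + 33*s^3 + 59*s^2 - 12*s - 44)
T(s) is the step-3 result (common factors already cancelled). Leading coefficient of the denominator: 4. Divide through by 4 for the monic polynomial.

Answer: s^4 + 33*s^3/4 + 59*s^2/4 - 3*s - 11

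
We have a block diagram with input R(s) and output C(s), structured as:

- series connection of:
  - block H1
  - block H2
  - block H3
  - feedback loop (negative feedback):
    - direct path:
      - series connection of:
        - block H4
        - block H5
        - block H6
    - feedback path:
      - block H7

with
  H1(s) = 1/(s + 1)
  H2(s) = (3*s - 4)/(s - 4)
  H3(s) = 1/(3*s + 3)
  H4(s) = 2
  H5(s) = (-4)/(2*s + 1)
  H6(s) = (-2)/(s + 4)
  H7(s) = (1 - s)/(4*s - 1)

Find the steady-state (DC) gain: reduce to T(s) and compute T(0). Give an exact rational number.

Reducing step by step:

Step 1: series reduction of H4, H5, H6; result 16/(2*s^2 + 9*s + 4)
Step 2: reduce the feedback loop with forward (H4*H5*H6) and return H7; result (64*s - 16)/(8*s^3 + 34*s^2 - 9*s + 12)
Step 3: series reduction of H1, H2, H3, [(H4*H5*H6)/(1+(H4*H5*H6)*H7)]; result (192*s^2 - 304*s + 64)/(24*s^6 + 54*s^5 - 399*s^4 - 720*s^3 - 291*s^2 - 144*s - 144)
That last expression is T(s); at s = 0 only the constant terms survive, so T(0) = 64/(-144) = -4/9.

Answer: -4/9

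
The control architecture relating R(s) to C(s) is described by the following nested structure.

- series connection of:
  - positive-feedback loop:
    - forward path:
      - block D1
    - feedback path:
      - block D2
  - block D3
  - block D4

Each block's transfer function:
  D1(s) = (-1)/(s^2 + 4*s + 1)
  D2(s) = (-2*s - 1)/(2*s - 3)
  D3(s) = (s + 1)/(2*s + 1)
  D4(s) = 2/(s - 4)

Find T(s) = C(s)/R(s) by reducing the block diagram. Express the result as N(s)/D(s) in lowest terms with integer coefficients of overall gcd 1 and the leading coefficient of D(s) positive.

Step 1: collapse the loop (D1 forward, D2 return) -> (3 - 2*s)/(2*s^3 + 5*s^2 - 12*s - 4)
Step 2: cascade [D1/(1-D1*D2)], D3, D4, which is the overall transfer function T(s) = C(s)/R(s) in lowest terms

Therefore the answer is (-4*s^2 + 2*s + 6)/(4*s^5 - 4*s^4 - 67*s^3 + 56*s^2 + 76*s + 16).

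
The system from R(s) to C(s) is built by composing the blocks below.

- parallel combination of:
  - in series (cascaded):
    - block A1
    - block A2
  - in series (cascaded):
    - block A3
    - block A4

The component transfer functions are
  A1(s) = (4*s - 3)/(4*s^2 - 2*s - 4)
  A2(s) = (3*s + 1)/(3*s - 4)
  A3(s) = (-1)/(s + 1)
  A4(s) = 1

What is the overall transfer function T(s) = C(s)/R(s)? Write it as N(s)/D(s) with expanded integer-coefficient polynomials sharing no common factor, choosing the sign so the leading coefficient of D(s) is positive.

The answer is (29*s^2 - 4*s - 19)/(12*s^4 - 10*s^3 - 26*s^2 + 12*s + 16).

Reasoning:
Step 1 - multiply A1, A2 (series); result (12*s^2 - 5*s - 3)/(12*s^3 - 22*s^2 - 4*s + 16)
Step 2 - reduce the series chain A3, A4; result (-1)/(s + 1)
Step 3 - reduce the parallel group (A1*A2), (A3*A4), giving the overall T(s)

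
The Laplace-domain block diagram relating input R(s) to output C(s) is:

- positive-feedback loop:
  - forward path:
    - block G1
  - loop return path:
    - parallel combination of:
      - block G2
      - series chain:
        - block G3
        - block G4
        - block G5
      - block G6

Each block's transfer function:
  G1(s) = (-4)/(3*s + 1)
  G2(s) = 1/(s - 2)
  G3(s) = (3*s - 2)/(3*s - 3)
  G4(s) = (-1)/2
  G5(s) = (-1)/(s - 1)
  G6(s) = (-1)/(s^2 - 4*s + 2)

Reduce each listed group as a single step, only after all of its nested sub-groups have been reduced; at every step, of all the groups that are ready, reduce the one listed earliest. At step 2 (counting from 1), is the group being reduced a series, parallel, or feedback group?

Answer: parallel

Working:
Step 1: reduce the series chain G3, G4, G5
Step 2: parallel reduction of G2, (G3*G4*G5), G6
Step 3: reduce the feedback loop with forward G1 and return (G2+(G3*G4*G5)+G6)
Step 2: parallel.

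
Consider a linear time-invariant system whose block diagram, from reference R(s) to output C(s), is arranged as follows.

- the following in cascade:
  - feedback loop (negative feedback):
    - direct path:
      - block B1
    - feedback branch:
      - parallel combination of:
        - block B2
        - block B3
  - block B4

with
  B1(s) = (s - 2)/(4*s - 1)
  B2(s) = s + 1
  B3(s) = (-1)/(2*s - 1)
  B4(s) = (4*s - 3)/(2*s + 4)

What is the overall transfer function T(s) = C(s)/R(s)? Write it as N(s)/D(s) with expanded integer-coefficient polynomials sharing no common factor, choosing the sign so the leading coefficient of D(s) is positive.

Answer: (8*s^3 - 26*s^2 + 23*s - 6)/(4*s^4 + 18*s^3 - 30*s + 20)

Working:
Step 1: add B2, B3 (parallel) -> (2*s^2 + s - 2)/(2*s - 1)
Step 2: feedback reduction of B1, (B2+B3) -> (2*s^2 - 5*s + 2)/(2*s^3 + 5*s^2 - 10*s + 5)
Step 3: cascade [B1/(1+B1*(B2+B3))], B4; the result is T(s) itself (integer coefficients, no common factor, positive leading denominator coefficient)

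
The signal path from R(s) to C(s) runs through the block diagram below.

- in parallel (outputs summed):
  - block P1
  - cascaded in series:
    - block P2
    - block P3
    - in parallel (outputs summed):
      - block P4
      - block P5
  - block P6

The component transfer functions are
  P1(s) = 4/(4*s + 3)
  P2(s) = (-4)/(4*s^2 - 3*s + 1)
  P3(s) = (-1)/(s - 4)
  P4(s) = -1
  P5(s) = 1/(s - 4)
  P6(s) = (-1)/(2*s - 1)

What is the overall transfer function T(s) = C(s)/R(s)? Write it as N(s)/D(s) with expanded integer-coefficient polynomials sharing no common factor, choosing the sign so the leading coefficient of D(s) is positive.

Step 1: parallel reduction of P4, P5 -> (5 - s)/(s - 4)
Step 2: reduce the series chain P2, P3, (P4+P5) -> (20 - 4*s)/(4*s^4 - 35*s^3 + 89*s^2 - 56*s + 16)
Step 3: combine P1, (P2*P3*(P4+P5)), P6 in parallel; the result is T(s) itself (integer coefficients, no common factor, positive leading denominator coefficient)

Therefore the answer is (16*s^5 - 168*s^4 + 569*s^3 - 695*s^2 + 508*s - 172)/(32*s^6 - 272*s^5 + 630*s^4 - 165*s^3 - 251*s^2 + 200*s - 48).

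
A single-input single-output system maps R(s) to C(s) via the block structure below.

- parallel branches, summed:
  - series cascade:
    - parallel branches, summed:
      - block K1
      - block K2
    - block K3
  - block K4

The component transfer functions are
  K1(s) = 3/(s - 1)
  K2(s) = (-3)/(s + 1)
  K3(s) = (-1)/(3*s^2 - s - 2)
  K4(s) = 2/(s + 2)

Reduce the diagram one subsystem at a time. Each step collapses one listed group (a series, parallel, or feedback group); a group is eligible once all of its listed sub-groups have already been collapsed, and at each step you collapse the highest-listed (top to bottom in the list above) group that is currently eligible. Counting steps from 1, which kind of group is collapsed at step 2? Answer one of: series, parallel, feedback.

Step 1. add K1, K2 (parallel)
Step 2. reduce the series chain (K1+K2), K3
Step 3. combine ((K1+K2)*K3), K4 in parallel
At step 2 the group reduced is series.

Answer: series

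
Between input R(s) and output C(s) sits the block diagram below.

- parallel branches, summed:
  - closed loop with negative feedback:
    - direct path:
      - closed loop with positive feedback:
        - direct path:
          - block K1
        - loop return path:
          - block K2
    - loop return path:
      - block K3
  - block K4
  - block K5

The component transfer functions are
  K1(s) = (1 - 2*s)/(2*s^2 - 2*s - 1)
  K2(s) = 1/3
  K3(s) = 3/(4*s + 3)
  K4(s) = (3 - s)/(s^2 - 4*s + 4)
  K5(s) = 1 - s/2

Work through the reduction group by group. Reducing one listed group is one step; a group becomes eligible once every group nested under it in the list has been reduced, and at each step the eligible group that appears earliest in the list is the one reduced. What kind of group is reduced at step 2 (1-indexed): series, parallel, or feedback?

Step 1. feedback reduction of K1, K2
Step 2. close the feedback loop around [K1/(1-K1*K2)], K3
Step 3. parallel reduction of [[K1/(1-K1*K2)]/(1+[K1/(1-K1*K2)]*K3)], K4, K5
Step 2 collapses a feedback group.

Therefore the answer is feedback.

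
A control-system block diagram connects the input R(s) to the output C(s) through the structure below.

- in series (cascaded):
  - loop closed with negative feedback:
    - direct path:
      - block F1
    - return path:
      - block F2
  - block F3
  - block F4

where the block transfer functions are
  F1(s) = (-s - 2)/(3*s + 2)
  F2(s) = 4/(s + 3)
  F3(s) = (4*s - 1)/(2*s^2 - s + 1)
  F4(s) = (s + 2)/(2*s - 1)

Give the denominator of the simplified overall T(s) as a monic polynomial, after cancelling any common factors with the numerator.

Answer: s^5 + 4*s^4/3 - 9*s^3/4 + 13*s^2/6 - 13*s/12 + 1/6

Working:
[1] close the feedback loop around F1, F2, giving (-s^2 - 5*s - 6)/(3*s^2 + 7*s - 2)
[2] reduce the series chain [F1/(1+F1*F2)], F3, F4, giving (-4*s^4 - 27*s^3 - 57*s^2 - 32*s + 12)/(12*s^5 + 16*s^4 - 27*s^3 + 26*s^2 - 13*s + 2)
T(s) is the step-2 result (common factors already cancelled). Leading coefficient of the denominator: 12. Divide through by 12 for the monic polynomial.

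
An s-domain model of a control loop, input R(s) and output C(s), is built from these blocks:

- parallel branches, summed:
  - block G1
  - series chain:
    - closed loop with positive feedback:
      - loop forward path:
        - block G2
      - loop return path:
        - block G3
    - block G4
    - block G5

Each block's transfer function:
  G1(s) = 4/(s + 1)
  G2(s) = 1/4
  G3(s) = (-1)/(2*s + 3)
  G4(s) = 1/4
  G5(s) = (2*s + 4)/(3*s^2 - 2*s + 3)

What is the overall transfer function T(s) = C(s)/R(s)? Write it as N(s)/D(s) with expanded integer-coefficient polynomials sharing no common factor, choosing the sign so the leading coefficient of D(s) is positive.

The answer is (194*s^3 + 193*s^2 - 3*s + 318)/(48*s^4 + 94*s^3 + 42*s^2 + 74*s + 78).

Reasoning:
Step 1 - collapse the loop (G2 forward, G3 return): (2*s + 3)/(8*s + 13)
Step 2 - reduce the series chain [G2/(1-G2*G3)], G4, G5: (2*s^2 + 7*s + 6)/(48*s^3 + 46*s^2 - 4*s + 78)
Step 3 - reduce the parallel group G1, ([G2/(1-G2*G3)]*G4*G5), which is the overall transfer function T(s) = C(s)/R(s) in lowest terms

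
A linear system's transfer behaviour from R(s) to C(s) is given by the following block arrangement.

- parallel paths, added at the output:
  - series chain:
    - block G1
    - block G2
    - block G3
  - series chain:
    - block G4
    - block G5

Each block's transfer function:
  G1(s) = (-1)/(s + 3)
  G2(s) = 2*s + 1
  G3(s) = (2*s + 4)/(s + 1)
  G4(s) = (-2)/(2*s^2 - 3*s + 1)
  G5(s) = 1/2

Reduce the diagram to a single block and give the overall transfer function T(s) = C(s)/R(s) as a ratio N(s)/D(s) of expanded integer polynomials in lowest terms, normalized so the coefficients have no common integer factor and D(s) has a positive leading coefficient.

[1] cascade G1, G2, G3 -> (-4*s^2 - 10*s - 4)/(s^2 + 4*s + 3)
[2] multiply G4, G5 (series) -> (-1)/(2*s^2 - 3*s + 1)
[3] reduce the parallel group (G1*G2*G3), (G4*G5) - this is the overall T(s), already in the required normalized form

Final answer: (-8*s^4 - 8*s^3 + 17*s^2 - 2*s - 7)/(2*s^4 + 5*s^3 - 5*s^2 - 5*s + 3)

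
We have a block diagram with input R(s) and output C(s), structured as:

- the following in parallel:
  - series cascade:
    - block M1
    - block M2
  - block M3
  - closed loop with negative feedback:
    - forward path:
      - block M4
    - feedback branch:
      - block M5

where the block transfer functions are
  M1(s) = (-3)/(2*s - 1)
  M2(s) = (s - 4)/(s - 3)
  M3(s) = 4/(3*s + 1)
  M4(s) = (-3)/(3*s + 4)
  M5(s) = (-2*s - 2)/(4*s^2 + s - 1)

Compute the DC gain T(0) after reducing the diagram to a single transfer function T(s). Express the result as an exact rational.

1. series reduction of M1, M2 gives (12 - 3*s)/(2*s^2 - 7*s + 3)
2. apply the feedback formula to M4, M5 gives (-12*s^2 - 3*s + 3)/(12*s^3 + 19*s^2 + 7*s + 2)
3. add (M1*M2), M3, [M4/(1+M4*M5)] (parallel) gives (-84*s^5 + 251*s^4 + 427*s^3 + 390*s^2 + 175*s + 57)/(72*s^6 - 114*s^5 - 295*s^4 - 47*s^3 + 33*s^2 + 25*s + 6)
DC gain: substitute s = 0 into T(s) from step 3: T(0) = 57/6 = 19/2.

Final answer: 19/2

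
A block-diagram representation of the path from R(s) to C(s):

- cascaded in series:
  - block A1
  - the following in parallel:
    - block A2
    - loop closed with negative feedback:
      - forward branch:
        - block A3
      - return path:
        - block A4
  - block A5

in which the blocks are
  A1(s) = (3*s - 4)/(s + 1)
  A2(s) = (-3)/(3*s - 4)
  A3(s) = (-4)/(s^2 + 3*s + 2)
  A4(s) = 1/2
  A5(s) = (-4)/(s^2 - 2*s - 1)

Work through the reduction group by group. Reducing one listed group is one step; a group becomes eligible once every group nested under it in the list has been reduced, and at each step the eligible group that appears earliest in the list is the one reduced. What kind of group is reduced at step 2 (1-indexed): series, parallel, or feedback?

Step 1. apply the feedback formula to A3, A4
Step 2. combine A2, [A3/(1+A3*A4)] in parallel
Step 3. cascade A1, (A2+[A3/(1+A3*A4)]), A5
Step 2: parallel.

Answer: parallel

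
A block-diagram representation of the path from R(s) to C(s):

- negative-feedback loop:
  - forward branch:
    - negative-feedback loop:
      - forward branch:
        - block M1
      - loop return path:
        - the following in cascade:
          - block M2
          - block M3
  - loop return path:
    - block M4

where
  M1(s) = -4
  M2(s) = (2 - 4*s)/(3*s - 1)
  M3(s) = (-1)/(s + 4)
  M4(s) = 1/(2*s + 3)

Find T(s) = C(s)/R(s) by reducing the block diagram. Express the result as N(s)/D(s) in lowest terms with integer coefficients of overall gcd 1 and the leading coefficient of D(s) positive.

Step 1: cascade M2, M3 -> (4*s - 2)/(3*s^2 + 11*s - 4)
Step 2: collapse the loop (M1 forward, (M2*M3) return) -> (-12*s^2 - 44*s + 16)/(3*s^2 - 5*s + 4)
Step 3: close the feedback loop around [M1/(1+M1*(M2*M3))], M4, which is the overall transfer function T(s) = C(s)/R(s) in lowest terms

Final answer: (-24*s^3 - 124*s^2 - 100*s + 48)/(6*s^3 - 13*s^2 - 51*s + 28)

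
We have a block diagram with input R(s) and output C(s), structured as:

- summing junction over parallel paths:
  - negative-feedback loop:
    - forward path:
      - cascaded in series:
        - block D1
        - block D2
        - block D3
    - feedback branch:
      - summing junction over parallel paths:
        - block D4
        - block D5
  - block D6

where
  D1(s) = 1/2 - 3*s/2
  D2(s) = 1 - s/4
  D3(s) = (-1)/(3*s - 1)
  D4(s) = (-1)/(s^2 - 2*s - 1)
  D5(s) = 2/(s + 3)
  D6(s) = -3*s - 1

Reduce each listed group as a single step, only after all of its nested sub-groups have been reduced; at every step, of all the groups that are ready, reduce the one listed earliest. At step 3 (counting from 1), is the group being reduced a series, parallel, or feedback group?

Step 1: reduce the series chain D1, D2, D3
Step 2: reduce the parallel group D4, D5
Step 3: reduce the feedback loop with forward (D1*D2*D3) and return (D4+D5)
Step 4: combine [(D1*D2*D3)/(1+(D1*D2*D3)*(D4+D5))], D6 in parallel
Step 3: feedback.

Final answer: feedback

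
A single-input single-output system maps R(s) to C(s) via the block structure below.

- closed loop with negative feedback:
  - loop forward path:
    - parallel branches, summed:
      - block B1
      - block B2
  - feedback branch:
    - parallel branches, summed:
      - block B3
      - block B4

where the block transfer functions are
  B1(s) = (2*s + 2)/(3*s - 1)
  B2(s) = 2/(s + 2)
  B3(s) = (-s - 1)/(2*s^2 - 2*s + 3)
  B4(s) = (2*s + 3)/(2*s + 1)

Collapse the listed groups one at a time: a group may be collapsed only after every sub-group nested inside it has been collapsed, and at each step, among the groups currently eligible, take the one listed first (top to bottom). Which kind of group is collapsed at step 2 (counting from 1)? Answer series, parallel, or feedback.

Answer: parallel

Working:
Step 1 - add B1, B2 (parallel)
Step 2 - reduce the parallel group B3, B4
Step 3 - reduce the feedback loop with forward (B1+B2) and return (B3+B4)
The group at step 2 is a parallel group.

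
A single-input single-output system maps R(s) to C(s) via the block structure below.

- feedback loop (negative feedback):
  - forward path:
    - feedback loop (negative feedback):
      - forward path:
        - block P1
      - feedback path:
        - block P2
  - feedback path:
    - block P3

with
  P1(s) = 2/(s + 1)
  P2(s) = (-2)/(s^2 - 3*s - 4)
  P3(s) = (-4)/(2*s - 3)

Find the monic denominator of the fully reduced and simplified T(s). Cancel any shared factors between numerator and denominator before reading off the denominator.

Step 1 - close the feedback loop around P1, P2; result (2*s^2 - 6*s - 8)/(s^3 - 2*s^2 - 7*s - 8)
Step 2 - close the feedback loop around [P1/(1+P1*P2)], P3; result (4*s^3 - 18*s^2 + 2*s + 24)/(2*s^4 - 7*s^3 - 16*s^2 + 29*s + 56)
That last expression is T(s), already simplified. Scaling its denominator by 1/2 (the reciprocal of the leading coefficient) yields the monic denominator.

Final answer: s^4 - 7*s^3/2 - 8*s^2 + 29*s/2 + 28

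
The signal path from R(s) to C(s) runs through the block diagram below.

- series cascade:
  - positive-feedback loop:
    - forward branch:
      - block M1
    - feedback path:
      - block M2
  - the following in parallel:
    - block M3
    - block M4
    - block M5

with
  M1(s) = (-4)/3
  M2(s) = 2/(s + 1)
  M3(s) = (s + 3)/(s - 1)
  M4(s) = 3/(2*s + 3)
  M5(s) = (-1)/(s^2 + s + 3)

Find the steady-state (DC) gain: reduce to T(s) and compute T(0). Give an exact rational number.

Step 1 - reduce the feedback loop with forward M1 and return M2 = (-4*s - 4)/(3*s + 11)
Step 2 - add M3, M4, M5 (parallel) = (2*s^4 + 14*s^3 + 22*s^2 + 41*s + 21)/(2*s^4 + 3*s^3 + 4*s^2 - 9)
Step 3 - multiply [M1/(1-M1*M2)], (M3+M4+M5) (series) = (-8*s^5 - 64*s^4 - 144*s^3 - 252*s^2 - 248*s - 84)/(6*s^5 + 31*s^4 + 45*s^3 + 44*s^2 - 27*s - 99)
That last expression is T(s); at s = 0 only the constant terms survive, so T(0) = -84/(-99) = 28/33.

Answer: 28/33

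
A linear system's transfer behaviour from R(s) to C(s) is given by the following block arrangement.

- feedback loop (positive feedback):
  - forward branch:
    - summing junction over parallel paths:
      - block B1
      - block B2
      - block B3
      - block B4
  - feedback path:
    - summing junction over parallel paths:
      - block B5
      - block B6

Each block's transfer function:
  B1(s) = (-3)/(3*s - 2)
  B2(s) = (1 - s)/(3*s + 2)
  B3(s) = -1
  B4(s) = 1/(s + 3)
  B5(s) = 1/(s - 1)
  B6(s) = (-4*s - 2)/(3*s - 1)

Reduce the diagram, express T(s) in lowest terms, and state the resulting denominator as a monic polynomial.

Step 1: reduce the parallel group B1, B2, B3, B4 gives (-12*s^3 - 31*s^2 - 16*s - 16)/(9*s^3 + 27*s^2 - 4*s - 12)
Step 2: add B5, B6 (parallel) gives (-4*s^2 + 5*s + 1)/(3*s^2 - 4*s + 1)
Step 3: reduce the feedback loop with forward (B1+B2+B3+B4) and return (B5+B6) gives (36*s^5 + 45*s^4 - 64*s^3 + 15*s^2 - 48*s + 16)/(21*s^5 + 19*s^4 + 8*s^3 - 54*s^2 - 140*s - 4)
That last expression is T(s), already simplified. Scaling its denominator by 1/21 (the reciprocal of the leading coefficient) yields the monic denominator.

Answer: s^5 + 19*s^4/21 + 8*s^3/21 - 18*s^2/7 - 20*s/3 - 4/21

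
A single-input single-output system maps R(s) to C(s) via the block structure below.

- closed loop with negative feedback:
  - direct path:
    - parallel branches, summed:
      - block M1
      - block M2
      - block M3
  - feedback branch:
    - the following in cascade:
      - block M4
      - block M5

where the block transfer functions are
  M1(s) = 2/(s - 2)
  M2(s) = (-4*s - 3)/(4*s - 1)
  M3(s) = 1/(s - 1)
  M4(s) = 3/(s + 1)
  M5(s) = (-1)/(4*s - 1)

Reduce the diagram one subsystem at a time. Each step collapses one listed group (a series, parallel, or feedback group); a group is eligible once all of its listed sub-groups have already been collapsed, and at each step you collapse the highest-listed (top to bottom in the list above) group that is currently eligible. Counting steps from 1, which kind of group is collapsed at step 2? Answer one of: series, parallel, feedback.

Step 1 - parallel reduction of M1, M2, M3
Step 2 - multiply M4, M5 (series)
Step 3 - collapse the loop ((M1+M2+M3) forward, (M4*M5) return)
Step 2 collapses a series group.

Hence the answer: series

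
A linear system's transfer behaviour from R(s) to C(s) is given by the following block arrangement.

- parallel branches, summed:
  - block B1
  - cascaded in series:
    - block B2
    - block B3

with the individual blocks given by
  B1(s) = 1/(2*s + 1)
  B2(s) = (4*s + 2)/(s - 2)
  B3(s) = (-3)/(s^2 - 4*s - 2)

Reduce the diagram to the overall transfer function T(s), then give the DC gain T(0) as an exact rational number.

[1] multiply B2, B3 (series) -> (-12*s - 6)/(s^3 - 6*s^2 + 6*s + 4)
[2] reduce the parallel group B1, (B2*B3) -> (s^3 - 30*s^2 - 18*s - 2)/(2*s^4 - 11*s^3 + 6*s^2 + 14*s + 4)
The step-2 result is T(s). Setting s = 0: T(0) = -2/4 = -1/2.

Final answer: -1/2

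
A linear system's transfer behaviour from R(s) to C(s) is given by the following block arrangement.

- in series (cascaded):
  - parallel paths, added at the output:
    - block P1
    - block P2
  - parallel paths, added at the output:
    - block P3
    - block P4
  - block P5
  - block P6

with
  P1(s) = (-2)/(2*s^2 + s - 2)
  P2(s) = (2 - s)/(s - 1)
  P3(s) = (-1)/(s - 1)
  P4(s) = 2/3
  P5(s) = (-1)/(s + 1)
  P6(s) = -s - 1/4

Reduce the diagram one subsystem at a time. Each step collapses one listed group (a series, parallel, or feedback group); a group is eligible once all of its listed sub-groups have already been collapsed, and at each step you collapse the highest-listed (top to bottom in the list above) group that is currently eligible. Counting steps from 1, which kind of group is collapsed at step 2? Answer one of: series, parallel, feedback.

Answer: parallel

Working:
1. combine P1, P2 in parallel
2. combine P3, P4 in parallel
3. series reduction of (P1+P2), (P3+P4), P5, P6
Step 2 collapses a parallel group.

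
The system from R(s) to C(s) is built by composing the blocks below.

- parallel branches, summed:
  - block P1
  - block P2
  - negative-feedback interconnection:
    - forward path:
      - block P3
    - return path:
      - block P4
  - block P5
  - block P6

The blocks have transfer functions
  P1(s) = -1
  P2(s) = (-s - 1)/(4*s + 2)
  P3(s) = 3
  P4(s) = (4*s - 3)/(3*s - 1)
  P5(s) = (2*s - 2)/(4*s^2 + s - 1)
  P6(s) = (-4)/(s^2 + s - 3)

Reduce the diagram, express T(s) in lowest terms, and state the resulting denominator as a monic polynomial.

The answer is s^6 + 13*s^5/12 - 85*s^4/24 - 11*s^3/12 + 23*s^2/12 + 5*s/24 - 1/4.

Reasoning:
Step 1. reduce the feedback loop with forward P3 and return P4 -> (9*s - 3)/(15*s - 10)
Step 2. sum the parallel branches P1, P2, [P3/(1+P3*P4)], P5, P6 -> (-156*s^6 - 31*s^5 - 361*s^4 - 456*s^3 + 591*s^2 + 77*s - 128)/(240*s^6 + 260*s^5 - 850*s^4 - 220*s^3 + 460*s^2 + 50*s - 60)
Step 2 gives the fully reduced T(s), with no common factor left to cancel. The denominator's leading coefficient is 240, so divide each of its coefficients by 240 to get the monic form.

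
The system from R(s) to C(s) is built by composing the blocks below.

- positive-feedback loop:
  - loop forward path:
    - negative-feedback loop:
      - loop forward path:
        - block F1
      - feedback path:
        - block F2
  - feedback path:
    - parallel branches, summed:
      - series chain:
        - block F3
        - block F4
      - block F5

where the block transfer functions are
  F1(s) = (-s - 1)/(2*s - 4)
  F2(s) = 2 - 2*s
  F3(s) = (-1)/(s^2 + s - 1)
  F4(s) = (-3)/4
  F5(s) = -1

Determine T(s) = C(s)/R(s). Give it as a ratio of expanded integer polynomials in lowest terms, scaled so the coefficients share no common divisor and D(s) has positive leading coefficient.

[1] apply the feedback formula to F1, F2, giving (-s - 1)/(2*s^2 + 2*s - 6)
[2] combine F3, F4 in series, giving 3/(4*s^2 + 4*s - 4)
[3] reduce the parallel group (F3*F4), F5, giving (-4*s^2 - 4*s + 7)/(4*s^2 + 4*s - 4)
[4] feedback reduction of [F1/(1+F1*F2)], ((F3*F4)+F5): this yields T(s), and no further normalization is needed

Answer: (-4*s^3 - 8*s^2 + 4)/(8*s^4 + 12*s^3 - 32*s^2 - 29*s + 31)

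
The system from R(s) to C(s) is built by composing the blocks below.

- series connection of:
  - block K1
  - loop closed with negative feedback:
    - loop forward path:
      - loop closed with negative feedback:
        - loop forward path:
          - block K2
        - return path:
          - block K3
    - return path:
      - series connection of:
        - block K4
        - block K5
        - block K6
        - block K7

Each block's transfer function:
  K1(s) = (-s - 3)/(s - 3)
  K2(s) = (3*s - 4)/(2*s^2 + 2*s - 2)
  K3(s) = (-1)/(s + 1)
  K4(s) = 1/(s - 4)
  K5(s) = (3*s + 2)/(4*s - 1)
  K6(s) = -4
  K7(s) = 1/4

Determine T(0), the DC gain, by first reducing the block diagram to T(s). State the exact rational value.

The answer is -1.

Reasoning:
Step 1: close the feedback loop around K2, K3: (3*s^2 - s - 4)/(2*s^3 + 4*s^2 - 3*s + 2)
Step 2: reduce the series chain K4, K5, K6, K7: (-3*s - 2)/(4*s^2 - 17*s + 4)
Step 3: close the feedback loop around [K2/(1+K2*K3)], (K4*K5*K6*K7): (12*s^4 - 55*s^3 + 13*s^2 + 64*s - 16)/(8*s^5 - 18*s^4 - 81*s^3 + 72*s^2 - 32*s + 16)
Step 4: cascade K1, [[K2/(1+K2*K3)]/(1+[K2/(1+K2*K3)]*(K4*K5*K6*K7))]: (-12*s^5 + 19*s^4 + 152*s^3 - 103*s^2 - 176*s + 48)/(8*s^6 - 42*s^5 - 27*s^4 + 315*s^3 - 248*s^2 + 112*s - 48)
Evaluating the step-4 result (the overall T(s)) at s = 0 gives T(0) = 48/(-48) = -1.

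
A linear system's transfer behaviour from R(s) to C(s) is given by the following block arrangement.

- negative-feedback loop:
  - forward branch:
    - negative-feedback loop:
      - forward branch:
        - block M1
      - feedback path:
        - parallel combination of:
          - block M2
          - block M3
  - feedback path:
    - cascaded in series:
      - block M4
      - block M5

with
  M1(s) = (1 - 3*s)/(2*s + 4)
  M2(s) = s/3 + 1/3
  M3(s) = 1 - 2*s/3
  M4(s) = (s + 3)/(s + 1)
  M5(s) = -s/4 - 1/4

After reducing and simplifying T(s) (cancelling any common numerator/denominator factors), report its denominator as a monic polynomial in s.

Step 1. parallel reduction of M2, M3; result 4/3 - s/3
Step 2. apply the feedback formula to M1, (M2+M3); result (3 - 9*s)/(3*s^2 - 7*s + 16)
Step 3. series reduction of M4, M5; result -s/4 - 3/4
Step 4. close the feedback loop around [M1/(1+M1*(M2+M3))], (M4*M5); result (12 - 36*s)/(21*s^2 - 4*s + 55)
That last expression is T(s), already simplified. Scaling its denominator by 1/21 (the reciprocal of the leading coefficient) yields the monic denominator.

Answer: s^2 - 4*s/21 + 55/21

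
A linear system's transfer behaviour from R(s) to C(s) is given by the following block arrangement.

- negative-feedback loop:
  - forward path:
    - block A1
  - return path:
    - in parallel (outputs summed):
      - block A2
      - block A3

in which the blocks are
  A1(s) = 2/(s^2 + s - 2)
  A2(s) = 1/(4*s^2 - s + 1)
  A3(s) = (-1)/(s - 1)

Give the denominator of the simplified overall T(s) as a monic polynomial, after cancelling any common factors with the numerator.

Reducing step by step:

[1] combine A2, A3 in parallel gives (-4*s^2 + 2*s - 2)/(4*s^3 - 5*s^2 + 2*s - 1)
[2] reduce the feedback loop with forward A1 and return (A2+A3) gives (8*s^3 - 10*s^2 + 4*s - 2)/(4*s^5 - s^4 - 11*s^3 + 3*s^2 - s - 2)
The result of step 2 is T(s) in lowest terms. Its denominator has leading coefficient 4; dividing the denominator through by 4 makes it monic.

Answer: s^5 - s^4/4 - 11*s^3/4 + 3*s^2/4 - s/4 - 1/2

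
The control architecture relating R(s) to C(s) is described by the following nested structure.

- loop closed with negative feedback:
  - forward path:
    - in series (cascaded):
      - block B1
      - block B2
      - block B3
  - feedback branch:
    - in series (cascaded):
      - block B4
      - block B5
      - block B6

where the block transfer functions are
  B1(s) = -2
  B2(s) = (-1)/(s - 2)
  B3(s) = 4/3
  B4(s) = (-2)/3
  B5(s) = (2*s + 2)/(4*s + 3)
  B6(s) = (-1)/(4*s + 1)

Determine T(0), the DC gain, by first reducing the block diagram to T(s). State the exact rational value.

Step 1: reduce the series chain B1, B2, B3 -> 8/(3*s - 6)
Step 2: multiply B4, B5, B6 (series) -> (4*s + 4)/(48*s^2 + 48*s + 9)
Step 3: feedback reduction of (B1*B2*B3), (B4*B5*B6) -> (384*s^2 + 384*s + 72)/(144*s^3 - 144*s^2 - 229*s - 22)
That last expression is T(s); at s = 0 only the constant terms survive, so T(0) = 72/(-22) = -36/11.

Therefore the answer is -36/11.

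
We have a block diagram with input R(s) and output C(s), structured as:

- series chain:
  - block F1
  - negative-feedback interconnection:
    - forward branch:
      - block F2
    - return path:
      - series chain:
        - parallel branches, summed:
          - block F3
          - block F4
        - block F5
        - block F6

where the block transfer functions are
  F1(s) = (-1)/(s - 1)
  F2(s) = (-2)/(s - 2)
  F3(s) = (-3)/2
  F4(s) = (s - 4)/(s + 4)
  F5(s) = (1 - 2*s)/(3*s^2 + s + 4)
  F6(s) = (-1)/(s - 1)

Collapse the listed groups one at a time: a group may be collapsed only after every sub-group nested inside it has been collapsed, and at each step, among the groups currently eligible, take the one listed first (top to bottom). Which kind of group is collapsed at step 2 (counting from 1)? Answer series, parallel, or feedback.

The answer is series.

Reasoning:
1. parallel reduction of F3, F4
2. combine (F3+F4), F5, F6 in series
3. collapse the loop (F2 forward, ((F3+F4)*F5*F6) return)
4. series reduction of F1, [F2/(1+F2*((F3+F4)*F5*F6))]
So the answer for step 2 is series.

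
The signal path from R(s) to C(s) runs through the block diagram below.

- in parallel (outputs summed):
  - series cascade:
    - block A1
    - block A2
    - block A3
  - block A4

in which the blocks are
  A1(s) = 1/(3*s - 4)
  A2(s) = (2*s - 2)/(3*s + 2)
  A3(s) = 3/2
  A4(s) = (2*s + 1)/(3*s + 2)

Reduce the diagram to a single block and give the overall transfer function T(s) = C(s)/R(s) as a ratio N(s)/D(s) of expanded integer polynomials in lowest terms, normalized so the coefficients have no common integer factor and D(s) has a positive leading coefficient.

First reduce the diagram to T(s).

Step 1. combine A1, A2, A3 in series = (3*s - 3)/(9*s^2 - 6*s - 8)
Step 2. reduce the parallel group (A1*A2*A3), A4, which is the overall transfer function T(s) = C(s)/R(s) in lowest terms

Answer: (6*s^2 - 2*s - 7)/(9*s^2 - 6*s - 8)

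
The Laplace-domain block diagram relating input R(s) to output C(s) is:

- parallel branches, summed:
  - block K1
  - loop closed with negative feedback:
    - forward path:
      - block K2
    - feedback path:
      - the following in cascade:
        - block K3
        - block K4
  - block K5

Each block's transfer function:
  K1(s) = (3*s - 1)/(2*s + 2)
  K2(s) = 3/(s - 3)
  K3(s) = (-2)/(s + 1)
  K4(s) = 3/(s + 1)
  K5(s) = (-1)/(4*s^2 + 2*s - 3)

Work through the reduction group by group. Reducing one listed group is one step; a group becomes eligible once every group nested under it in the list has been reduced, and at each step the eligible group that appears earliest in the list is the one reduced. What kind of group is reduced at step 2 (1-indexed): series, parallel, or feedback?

Reducing step by step:

[1] cascade K3, K4
[2] feedback reduction of K2, (K3*K4)
[3] reduce the parallel group K1, [K2/(1+K2*(K3*K4))], K5
Step 2: feedback.

Answer: feedback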